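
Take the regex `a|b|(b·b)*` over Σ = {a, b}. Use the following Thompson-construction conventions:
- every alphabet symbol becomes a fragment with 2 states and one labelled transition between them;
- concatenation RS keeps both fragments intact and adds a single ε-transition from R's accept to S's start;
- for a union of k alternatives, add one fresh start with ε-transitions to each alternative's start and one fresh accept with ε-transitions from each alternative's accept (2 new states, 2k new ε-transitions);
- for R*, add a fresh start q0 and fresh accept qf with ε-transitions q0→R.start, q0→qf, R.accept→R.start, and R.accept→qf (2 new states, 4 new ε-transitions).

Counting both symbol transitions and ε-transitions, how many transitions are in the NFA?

15

Building bottom-up:
Each of the 4 symbol leaves contributes 1 transition (1 symbol, 0 ε).
  b·b — 3 transitions (2 symbol, 1 ε)
  (b·b)* — 7 transitions (2 symbol, 5 ε)
  a|b|(b·b)* — 15 transitions (4 symbol, 11 ε)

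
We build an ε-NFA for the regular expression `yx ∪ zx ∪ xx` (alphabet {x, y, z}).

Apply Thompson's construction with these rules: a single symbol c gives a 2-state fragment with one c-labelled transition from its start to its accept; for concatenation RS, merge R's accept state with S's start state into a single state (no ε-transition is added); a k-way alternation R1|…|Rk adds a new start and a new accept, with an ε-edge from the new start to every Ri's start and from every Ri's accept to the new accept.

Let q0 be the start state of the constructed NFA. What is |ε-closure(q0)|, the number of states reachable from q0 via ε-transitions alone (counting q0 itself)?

4

Let C(F) = |ε-closure(F.start)| within fragment F, and note whether F accepts ε. Symbol fragments have C = 1 and do not accept ε. Then:
  yx : |closure| equals the left operand's closure size = 1 (its accept is not ε-reachable, so the closure stops there)
  zx : |closure| equals the left operand's closure size = 1 (its accept is not ε-reachable, so the closure stops there)
  xx : same as the first factor's closure: |closure| = 1
  yx ∪ zx ∪ xx : |closure| = 1 + 1 + 1 + 1 = 4 (the new accept is not ε-reachable since no branch accepts ε)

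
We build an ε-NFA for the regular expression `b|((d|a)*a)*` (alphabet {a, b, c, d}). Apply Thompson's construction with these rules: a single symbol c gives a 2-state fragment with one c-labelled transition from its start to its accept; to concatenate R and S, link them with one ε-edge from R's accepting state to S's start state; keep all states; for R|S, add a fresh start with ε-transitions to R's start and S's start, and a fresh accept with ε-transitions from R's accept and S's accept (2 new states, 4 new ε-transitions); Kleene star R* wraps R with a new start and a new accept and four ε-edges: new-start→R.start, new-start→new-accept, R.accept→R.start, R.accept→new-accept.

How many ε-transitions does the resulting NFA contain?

17

Bottom-up over the parse tree:
Each of the 4 symbol leaves contributes 0 ε-transitions.
  d|a = 4 ε-transitions
  (d|a)* = 8 ε-transitions
  (d|a)*a = 9 ε-transitions
  ((d|a)*a)* = 13 ε-transitions
  b|((d|a)*a)* = 17 ε-transitions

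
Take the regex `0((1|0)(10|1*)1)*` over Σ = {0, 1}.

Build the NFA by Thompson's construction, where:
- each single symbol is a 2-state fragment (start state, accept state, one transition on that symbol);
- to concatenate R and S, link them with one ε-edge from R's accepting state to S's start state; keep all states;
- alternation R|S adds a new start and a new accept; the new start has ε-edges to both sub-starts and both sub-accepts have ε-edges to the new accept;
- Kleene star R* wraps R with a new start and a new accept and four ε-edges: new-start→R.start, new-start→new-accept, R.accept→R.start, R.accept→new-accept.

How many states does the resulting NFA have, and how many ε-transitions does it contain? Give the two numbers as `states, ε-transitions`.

22, 20

Bottom-up over the parse tree:
Each of the 7 symbol leaves contributes 2 states and 0 ε-transitions.
  1|0 — 6 states, 4 ε-transitions
  10 — 4 states, 1 ε-transition
  1* — 4 states, 4 ε-transitions
  10|1* — 10 states, 9 ε-transitions
  (1|0)(10|1*)1 — 18 states, 15 ε-transitions
  ((1|0)(10|1*)1)* — 20 states, 19 ε-transitions
  0((1|0)(10|1*)1)* — 22 states, 20 ε-transitions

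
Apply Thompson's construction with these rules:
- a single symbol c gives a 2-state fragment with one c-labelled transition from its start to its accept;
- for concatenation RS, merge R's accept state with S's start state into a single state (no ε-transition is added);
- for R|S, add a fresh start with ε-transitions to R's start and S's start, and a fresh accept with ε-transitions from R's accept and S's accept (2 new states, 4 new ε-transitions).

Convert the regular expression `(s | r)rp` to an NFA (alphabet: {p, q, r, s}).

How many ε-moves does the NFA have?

Per subexpression:
Each of the 4 symbol leaves contributes 0 ε-transitions.
  s | r : 4 ε-transitions
  (s | r)rp : 4 ε-transitions

4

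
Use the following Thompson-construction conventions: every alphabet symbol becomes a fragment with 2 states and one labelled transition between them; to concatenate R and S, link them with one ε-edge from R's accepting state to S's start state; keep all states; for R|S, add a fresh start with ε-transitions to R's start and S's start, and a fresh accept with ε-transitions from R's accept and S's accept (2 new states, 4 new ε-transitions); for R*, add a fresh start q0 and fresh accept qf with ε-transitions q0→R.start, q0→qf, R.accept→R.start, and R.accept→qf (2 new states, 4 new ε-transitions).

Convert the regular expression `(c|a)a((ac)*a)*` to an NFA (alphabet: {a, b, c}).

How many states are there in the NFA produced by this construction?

By structural recursion:
Each of the 6 symbol leaves contributes a 2-state fragment.
  c|a = 6 states
  ac = 4 states
  (ac)* = 6 states
  (ac)*a = 8 states
  ((ac)*a)* = 10 states
  (c|a)a((ac)*a)* = 18 states

18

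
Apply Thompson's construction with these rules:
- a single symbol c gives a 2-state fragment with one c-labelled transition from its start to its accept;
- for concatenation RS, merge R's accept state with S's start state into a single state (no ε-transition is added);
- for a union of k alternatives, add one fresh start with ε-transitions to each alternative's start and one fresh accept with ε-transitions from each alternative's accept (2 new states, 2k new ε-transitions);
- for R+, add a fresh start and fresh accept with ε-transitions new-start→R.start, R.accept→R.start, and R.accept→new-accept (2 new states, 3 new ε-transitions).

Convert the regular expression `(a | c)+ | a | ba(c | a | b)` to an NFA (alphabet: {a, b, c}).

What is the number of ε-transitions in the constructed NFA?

19

Building bottom-up:
Each of the 8 symbol leaves contributes 0 ε-transitions.
  a | c : 4 ε-transitions
  (a | c)+ : 7 ε-transitions
  c | a | b : 6 ε-transitions
  ba(c | a | b) : 6 ε-transitions
  (a | c)+ | a | ba(c | a | b) : 19 ε-transitions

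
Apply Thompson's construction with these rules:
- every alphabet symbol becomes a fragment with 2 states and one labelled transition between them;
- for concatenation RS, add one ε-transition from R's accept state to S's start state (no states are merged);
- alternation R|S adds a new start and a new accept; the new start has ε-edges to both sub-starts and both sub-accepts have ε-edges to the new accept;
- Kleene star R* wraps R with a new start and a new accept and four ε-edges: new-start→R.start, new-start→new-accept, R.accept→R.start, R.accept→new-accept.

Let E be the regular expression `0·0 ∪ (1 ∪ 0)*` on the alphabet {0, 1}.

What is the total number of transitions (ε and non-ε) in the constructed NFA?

17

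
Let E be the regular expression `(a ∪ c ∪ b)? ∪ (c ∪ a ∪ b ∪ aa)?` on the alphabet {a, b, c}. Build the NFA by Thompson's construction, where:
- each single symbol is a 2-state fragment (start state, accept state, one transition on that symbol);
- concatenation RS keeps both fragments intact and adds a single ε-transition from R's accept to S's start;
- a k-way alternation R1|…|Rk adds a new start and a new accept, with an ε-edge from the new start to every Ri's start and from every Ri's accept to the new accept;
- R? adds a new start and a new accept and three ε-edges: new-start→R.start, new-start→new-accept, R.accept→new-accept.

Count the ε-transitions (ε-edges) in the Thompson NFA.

Bottom-up over the parse tree:
Each of the 8 symbol leaves contributes 0 ε-transitions.
  a ∪ c ∪ b : 6 ε-transitions
  (a ∪ c ∪ b)? : 9 ε-transitions
  aa : 1 ε-transition
  c ∪ a ∪ b ∪ aa : 9 ε-transitions
  (c ∪ a ∪ b ∪ aa)? : 12 ε-transitions
  (a ∪ c ∪ b)? ∪ (c ∪ a ∪ b ∪ aa)? : 25 ε-transitions

25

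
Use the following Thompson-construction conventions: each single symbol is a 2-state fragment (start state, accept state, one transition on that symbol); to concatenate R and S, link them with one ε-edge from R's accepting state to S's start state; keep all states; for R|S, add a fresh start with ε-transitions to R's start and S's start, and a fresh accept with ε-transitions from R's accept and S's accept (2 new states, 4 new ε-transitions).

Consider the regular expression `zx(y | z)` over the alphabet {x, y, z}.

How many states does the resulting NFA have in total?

10

Bottom-up over the parse tree:
Each of the 4 symbol leaves contributes a 2-state fragment.
  y | z — 6 states
  zx(y | z) — 10 states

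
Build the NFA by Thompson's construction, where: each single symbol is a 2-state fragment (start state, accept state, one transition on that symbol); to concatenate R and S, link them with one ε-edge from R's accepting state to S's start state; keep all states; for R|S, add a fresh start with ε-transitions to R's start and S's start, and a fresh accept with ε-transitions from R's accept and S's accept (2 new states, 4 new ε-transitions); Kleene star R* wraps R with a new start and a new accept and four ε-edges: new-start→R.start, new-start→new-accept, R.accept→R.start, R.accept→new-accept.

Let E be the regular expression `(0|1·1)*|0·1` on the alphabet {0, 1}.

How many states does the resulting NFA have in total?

Recursing over subexpressions:
Each of the 5 symbol leaves contributes a 2-state fragment.
  1·1 = 4 states
  0|1·1 = 8 states
  (0|1·1)* = 10 states
  0·1 = 4 states
  (0|1·1)*|0·1 = 16 states

16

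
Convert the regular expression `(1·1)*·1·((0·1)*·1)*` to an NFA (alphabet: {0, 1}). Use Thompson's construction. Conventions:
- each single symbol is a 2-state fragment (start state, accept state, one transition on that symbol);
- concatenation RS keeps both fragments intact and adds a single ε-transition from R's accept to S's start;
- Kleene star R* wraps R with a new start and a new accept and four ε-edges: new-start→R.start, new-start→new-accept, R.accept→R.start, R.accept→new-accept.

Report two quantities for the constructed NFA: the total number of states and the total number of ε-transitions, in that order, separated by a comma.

Per subexpression:
Each of the 6 symbol leaves contributes 2 states and 0 ε-transitions.
  1·1 → 4 states, 1 ε-transition
  (1·1)* → 6 states, 5 ε-transitions
  0·1 → 4 states, 1 ε-transition
  (0·1)* → 6 states, 5 ε-transitions
  (0·1)*·1 → 8 states, 6 ε-transitions
  ((0·1)*·1)* → 10 states, 10 ε-transitions
  (1·1)*·1·((0·1)*·1)* → 18 states, 17 ε-transitions

18, 17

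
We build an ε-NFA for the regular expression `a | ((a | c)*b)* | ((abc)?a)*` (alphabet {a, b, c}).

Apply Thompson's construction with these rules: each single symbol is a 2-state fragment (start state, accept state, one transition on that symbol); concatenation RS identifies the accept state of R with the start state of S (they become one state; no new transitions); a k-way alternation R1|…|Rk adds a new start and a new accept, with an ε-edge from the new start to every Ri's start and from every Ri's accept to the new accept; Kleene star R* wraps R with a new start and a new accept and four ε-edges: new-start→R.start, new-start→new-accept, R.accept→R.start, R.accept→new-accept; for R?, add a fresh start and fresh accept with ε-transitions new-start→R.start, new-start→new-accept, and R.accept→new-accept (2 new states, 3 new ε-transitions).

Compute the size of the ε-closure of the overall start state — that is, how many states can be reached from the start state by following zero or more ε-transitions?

Work bottom-up. For each fragment F, track |ε-closure(F.start)| and whether F's accept lies in that closure (i.e. whether F accepts ε). A single-symbol fragment has closure size 1 and does not accept ε.
  a | c : |closure| = 1 + 1 + 1 = 3 (the new accept is not ε-reachable since no branch accepts ε)
  (a | c)* : the star's fresh start ε-reaches both the body's start and the fresh accept: |closure| = 2 + 3 = 5
  (a | c)*b : |closure| = 5 + (1−1) = 5 (closure spills across the concat boundary because the left factor accepts ε)
  ((a | c)*b)* : |closure| = 1 (new start) + 5 (body) + 1 (new accept) = 7
  abc : |closure| equals the left operand's closure size = 1 (its accept is not ε-reachable, so the closure stops there)
  (abc)? : |closure| = 1 (new start) + 1 (body) + 1 (new accept, via ε) = 3
  (abc)?a : |closure| = 3 + (1−1) = 3 (closure spills across the concat boundary because the left factor accepts ε)
  ((abc)?a)* : new start has ε-edges to the inner start and to the new accept, so |closure| = 2 + 3 = 5
  a | ((a | c)*b)* | ((abc)?a)* : |closure| = 1 (new start) + (1 + 7 + 5) + 1 (new accept, since some branch ε-reaches its own accept) = 15

15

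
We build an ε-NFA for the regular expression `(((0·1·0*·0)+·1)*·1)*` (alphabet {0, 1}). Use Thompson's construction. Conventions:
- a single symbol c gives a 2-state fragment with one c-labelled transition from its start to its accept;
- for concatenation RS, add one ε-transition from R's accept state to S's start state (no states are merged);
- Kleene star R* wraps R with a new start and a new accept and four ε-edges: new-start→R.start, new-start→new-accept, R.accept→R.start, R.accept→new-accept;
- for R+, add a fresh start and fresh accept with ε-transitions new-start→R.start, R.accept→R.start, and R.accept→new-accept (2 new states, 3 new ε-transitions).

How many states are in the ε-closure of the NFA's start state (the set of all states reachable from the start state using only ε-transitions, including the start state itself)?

7

Compute the ε-closure size of each fragment's start state recursively; a symbol fragment's start has no outgoing ε-edge, so its closure is just itself (size 1).
  0* → |closure| = 1 (new start) + 1 (body) + 1 (new accept) = 3
  0·1·0*·0 → |closure| equals the left operand's closure size = 1 (its accept is not ε-reachable, so the closure stops there)
  (0·1·0*·0)+ → |closure| = 1 + 1 = 2 (the body doesn't accept ε, so the new accept is not reached)
  (0·1·0*·0)+·1 → |closure| equals the left operand's closure size = 2 (its accept is not ε-reachable, so the closure stops there)
  ((0·1·0*·0)+·1)* → |closure| = 1 (new start) + 2 (body) + 1 (new accept) = 4
  ((0·1·0*·0)+·1)*·1 → |closure| = 4 + 1 = 5 (closure spills across the concat boundary because the left factor accepts ε)
  (((0·1·0*·0)+·1)*·1)* → the star's fresh start ε-reaches both the body's start and the fresh accept: |closure| = 2 + 5 = 7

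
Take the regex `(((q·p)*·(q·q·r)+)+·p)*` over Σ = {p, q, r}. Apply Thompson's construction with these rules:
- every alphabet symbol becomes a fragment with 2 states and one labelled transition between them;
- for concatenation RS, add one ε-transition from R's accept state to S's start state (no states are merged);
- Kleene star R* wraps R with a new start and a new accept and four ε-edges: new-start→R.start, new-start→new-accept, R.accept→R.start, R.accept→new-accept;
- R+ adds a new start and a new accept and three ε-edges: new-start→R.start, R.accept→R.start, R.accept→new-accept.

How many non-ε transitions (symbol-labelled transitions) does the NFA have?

Building bottom-up:
Each of the 6 symbol leaves contributes exactly 1 symbol transition.
  q·p : 2 symbol transitions
  (q·p)* : 2 symbol transitions
  q·q·r : 3 symbol transitions
  (q·q·r)+ : 3 symbol transitions
  (q·p)*·(q·q·r)+ : 5 symbol transitions
  ((q·p)*·(q·q·r)+)+ : 5 symbol transitions
  ((q·p)*·(q·q·r)+)+·p : 6 symbol transitions
  (((q·p)*·(q·q·r)+)+·p)* : 6 symbol transitions

6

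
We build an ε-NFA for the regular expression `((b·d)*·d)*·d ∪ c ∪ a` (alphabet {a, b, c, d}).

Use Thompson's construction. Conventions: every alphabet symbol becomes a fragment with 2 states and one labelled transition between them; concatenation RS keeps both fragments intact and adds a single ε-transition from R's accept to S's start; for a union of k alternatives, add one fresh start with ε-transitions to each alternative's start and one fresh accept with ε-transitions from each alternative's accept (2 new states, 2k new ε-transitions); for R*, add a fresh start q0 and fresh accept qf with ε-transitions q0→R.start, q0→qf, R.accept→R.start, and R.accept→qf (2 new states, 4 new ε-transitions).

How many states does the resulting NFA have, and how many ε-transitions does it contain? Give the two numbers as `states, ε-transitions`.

Building bottom-up:
Each of the 6 symbol leaves contributes 2 states and 0 ε-transitions.
  b·d → 4 states, 1 ε-transition
  (b·d)* → 6 states, 5 ε-transitions
  (b·d)*·d → 8 states, 6 ε-transitions
  ((b·d)*·d)* → 10 states, 10 ε-transitions
  ((b·d)*·d)*·d → 12 states, 11 ε-transitions
  ((b·d)*·d)*·d ∪ c ∪ a → 18 states, 17 ε-transitions

18, 17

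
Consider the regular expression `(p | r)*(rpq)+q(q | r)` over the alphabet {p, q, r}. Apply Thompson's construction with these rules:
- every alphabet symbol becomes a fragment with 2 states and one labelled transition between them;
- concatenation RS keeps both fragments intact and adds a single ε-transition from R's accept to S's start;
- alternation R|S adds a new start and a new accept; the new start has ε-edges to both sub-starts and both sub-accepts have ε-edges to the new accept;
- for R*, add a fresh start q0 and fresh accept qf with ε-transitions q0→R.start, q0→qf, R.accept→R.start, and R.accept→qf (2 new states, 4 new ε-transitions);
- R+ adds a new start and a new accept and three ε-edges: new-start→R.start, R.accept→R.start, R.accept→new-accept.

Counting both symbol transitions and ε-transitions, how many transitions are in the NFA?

28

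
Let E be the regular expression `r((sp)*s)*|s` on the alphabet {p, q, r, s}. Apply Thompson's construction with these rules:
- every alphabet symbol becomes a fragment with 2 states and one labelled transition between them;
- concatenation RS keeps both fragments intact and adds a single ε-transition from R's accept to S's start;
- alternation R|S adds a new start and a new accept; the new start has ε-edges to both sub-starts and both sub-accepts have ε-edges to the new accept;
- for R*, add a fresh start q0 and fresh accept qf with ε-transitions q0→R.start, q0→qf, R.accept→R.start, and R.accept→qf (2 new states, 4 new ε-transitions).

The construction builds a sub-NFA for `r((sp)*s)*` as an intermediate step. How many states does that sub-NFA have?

12

Fragment for `r((sp)*s)*`:
Each of the 4 symbol leaves contributes a 2-state fragment.
  sp = 4 states
  (sp)* = 6 states
  (sp)*s = 8 states
  ((sp)*s)* = 10 states
  r((sp)*s)* = 12 states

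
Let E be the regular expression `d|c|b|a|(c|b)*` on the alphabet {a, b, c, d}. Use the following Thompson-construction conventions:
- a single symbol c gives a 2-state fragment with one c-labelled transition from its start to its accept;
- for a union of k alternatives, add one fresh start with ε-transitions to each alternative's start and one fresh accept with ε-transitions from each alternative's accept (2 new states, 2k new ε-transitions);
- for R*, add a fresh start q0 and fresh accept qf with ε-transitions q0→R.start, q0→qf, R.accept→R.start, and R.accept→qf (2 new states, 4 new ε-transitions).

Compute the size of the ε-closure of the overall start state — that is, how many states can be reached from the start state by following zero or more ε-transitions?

Compute the ε-closure size of each fragment's start state recursively; a symbol fragment's start has no outgoing ε-edge, so its closure is just itself (size 1).
  c|b — |ε-closure| = 1 + 1 + 1 = 3 (the new accept is not ε-reachable since no branch accepts ε)
  (c|b)* — new start has ε-edges to the inner start and to the new accept, so |ε-closure| = 2 + 3 = 5
  d|c|b|a|(c|b)* — |ε-closure| = 1 (new start) + (1 + 1 + 1 + 1 + 5) + 1 (new accept, since some branch ε-reaches its own accept) = 11

11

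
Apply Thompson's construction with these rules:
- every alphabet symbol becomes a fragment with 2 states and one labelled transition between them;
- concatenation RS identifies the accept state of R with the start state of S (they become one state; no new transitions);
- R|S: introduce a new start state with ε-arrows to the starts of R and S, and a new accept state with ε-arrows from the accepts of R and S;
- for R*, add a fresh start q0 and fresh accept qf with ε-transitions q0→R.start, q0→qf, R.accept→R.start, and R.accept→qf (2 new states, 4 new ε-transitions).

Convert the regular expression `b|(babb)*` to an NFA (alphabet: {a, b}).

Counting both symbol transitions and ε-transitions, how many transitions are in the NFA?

13

Recursing over subexpressions:
Each of the 5 symbol leaves contributes 1 transition (1 symbol, 0 ε).
  babb = 4 transitions (4 symbol, 0 ε)
  (babb)* = 8 transitions (4 symbol, 4 ε)
  b|(babb)* = 13 transitions (5 symbol, 8 ε)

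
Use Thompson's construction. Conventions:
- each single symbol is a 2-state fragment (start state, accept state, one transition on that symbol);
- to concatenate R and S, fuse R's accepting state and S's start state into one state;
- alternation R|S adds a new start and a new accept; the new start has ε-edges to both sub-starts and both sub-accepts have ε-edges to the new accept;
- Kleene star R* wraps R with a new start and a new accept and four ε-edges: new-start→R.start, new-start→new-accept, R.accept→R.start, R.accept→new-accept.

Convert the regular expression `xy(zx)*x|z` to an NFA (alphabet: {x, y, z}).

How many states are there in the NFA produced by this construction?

Recursing over subexpressions:
Each of the 6 symbol leaves contributes a 2-state fragment.
  zx : 3 states
  (zx)* : 5 states
  xy(zx)*x : 8 states
  xy(zx)*x|z : 12 states

12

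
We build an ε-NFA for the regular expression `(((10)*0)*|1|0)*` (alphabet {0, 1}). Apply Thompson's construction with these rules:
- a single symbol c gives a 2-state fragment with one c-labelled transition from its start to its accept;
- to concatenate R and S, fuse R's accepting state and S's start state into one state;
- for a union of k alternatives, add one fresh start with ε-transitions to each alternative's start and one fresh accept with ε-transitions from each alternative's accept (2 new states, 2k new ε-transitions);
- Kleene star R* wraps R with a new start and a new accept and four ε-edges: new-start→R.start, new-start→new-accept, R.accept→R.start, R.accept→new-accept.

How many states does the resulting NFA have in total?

16

Building bottom-up:
Each of the 5 symbol leaves contributes a 2-state fragment.
  10 — 3 states
  (10)* — 5 states
  (10)*0 — 6 states
  ((10)*0)* — 8 states
  ((10)*0)*|1|0 — 14 states
  (((10)*0)*|1|0)* — 16 states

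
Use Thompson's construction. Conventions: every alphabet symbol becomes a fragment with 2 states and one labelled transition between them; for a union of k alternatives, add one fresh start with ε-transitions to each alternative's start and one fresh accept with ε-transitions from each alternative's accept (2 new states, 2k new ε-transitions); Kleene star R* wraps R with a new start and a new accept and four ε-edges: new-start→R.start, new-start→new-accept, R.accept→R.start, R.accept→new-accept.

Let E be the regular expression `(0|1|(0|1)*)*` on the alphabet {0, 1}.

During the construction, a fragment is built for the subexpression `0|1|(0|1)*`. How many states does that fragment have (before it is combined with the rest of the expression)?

Fragment for `0|1|(0|1)*`:
Each of the 4 symbol leaves contributes a 2-state fragment.
  0|1 — 6 states
  (0|1)* — 8 states
  0|1|(0|1)* — 14 states

14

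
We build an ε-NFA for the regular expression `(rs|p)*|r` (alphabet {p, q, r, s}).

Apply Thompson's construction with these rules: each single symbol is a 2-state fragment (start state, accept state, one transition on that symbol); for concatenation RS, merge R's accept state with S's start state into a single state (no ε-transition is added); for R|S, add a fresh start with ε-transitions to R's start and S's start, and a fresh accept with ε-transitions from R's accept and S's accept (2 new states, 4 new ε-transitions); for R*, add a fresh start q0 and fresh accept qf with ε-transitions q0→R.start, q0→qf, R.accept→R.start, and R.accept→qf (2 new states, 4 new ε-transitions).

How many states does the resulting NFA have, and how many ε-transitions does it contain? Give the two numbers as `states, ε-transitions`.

13, 12

Bottom-up over the parse tree:
Each of the 4 symbol leaves contributes 2 states and 0 ε-transitions.
  rs = 3 states, 0 ε-transitions
  rs|p = 7 states, 4 ε-transitions
  (rs|p)* = 9 states, 8 ε-transitions
  (rs|p)*|r = 13 states, 12 ε-transitions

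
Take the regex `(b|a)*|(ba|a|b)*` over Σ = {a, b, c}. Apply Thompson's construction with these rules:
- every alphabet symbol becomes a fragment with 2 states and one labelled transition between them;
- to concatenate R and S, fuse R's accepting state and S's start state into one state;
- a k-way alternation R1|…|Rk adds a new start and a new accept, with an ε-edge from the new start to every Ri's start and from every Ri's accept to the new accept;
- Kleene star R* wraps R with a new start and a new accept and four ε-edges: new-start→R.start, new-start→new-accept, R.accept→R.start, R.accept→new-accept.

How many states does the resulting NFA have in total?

Bottom-up over the parse tree:
Each of the 6 symbol leaves contributes a 2-state fragment.
  b|a : 6 states
  (b|a)* : 8 states
  ba : 3 states
  ba|a|b : 9 states
  (ba|a|b)* : 11 states
  (b|a)*|(ba|a|b)* : 21 states

21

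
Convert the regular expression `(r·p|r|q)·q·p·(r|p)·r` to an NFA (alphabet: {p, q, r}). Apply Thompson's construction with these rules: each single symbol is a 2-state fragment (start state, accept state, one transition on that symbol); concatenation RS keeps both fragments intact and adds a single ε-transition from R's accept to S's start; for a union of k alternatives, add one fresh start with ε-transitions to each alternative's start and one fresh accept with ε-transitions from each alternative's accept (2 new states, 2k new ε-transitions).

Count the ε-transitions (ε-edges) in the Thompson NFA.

Recursing over subexpressions:
Each of the 9 symbol leaves contributes 0 ε-transitions.
  r·p : 1 ε-transition
  r·p|r|q : 7 ε-transitions
  r|p : 4 ε-transitions
  (r·p|r|q)·q·p·(r|p)·r : 15 ε-transitions

15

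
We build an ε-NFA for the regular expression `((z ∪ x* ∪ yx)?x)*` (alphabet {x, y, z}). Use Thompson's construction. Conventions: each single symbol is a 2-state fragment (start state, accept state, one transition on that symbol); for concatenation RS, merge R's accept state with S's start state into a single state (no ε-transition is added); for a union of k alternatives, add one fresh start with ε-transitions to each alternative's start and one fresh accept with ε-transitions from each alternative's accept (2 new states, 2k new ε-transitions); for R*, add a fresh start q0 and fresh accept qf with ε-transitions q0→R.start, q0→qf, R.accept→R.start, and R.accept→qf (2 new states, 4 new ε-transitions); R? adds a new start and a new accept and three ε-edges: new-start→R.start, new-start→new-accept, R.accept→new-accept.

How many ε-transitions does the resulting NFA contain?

17

Recursing over subexpressions:
Each of the 5 symbol leaves contributes 0 ε-transitions.
  x* — 4 ε-transitions
  yx — 0 ε-transitions
  z ∪ x* ∪ yx — 10 ε-transitions
  (z ∪ x* ∪ yx)? — 13 ε-transitions
  (z ∪ x* ∪ yx)?x — 13 ε-transitions
  ((z ∪ x* ∪ yx)?x)* — 17 ε-transitions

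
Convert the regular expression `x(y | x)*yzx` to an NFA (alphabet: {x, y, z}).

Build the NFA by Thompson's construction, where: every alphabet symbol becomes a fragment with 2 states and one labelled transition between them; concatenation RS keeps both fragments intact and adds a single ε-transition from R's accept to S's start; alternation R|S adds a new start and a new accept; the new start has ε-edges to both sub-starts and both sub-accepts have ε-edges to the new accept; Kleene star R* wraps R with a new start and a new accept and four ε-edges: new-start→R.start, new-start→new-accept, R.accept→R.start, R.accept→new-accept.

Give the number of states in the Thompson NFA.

16

Per subexpression:
Each of the 6 symbol leaves contributes a 2-state fragment.
  y | x = 6 states
  (y | x)* = 8 states
  x(y | x)*yzx = 16 states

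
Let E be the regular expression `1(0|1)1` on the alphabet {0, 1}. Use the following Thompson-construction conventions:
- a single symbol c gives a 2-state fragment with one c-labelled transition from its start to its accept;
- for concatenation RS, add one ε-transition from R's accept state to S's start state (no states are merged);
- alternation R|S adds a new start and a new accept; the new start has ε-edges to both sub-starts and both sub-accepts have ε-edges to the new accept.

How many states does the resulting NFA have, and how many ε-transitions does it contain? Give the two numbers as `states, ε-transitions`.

10, 6

Per subexpression:
Each of the 4 symbol leaves contributes 2 states and 0 ε-transitions.
  0|1 : 6 states, 4 ε-transitions
  1(0|1)1 : 10 states, 6 ε-transitions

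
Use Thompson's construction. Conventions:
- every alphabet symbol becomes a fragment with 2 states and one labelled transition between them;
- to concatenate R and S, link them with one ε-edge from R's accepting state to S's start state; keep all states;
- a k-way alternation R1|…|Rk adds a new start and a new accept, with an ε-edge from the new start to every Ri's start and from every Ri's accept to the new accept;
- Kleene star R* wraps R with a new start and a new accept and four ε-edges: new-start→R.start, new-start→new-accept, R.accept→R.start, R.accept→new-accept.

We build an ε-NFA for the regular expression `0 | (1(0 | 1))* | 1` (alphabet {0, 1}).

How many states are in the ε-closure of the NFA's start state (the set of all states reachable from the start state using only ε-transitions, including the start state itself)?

7

Work bottom-up. For each fragment F, track |ε-closure(F.start)| and whether F's accept lies in that closure (i.e. whether F accepts ε). A single-symbol fragment has closure size 1 and does not accept ε.
  0 | 1 → new start ε-reaches every alternative's start; none of them accept ε, so the new accept is not reached: C = 1 + 1 + 1 = 3
  1(0 | 1) → C equals the left operand's closure size = 1 (its accept is not ε-reachable, so the closure stops there)
  (1(0 | 1))* → C = 1 (new start) + 1 (body) + 1 (new accept) = 3
  0 | (1(0 | 1))* | 1 → new start ε-reaches every alternative's start; at least one alternative accepts ε, so the union's new accept is reached too: C = 1 + 1 + 3 + 1 + 1 = 7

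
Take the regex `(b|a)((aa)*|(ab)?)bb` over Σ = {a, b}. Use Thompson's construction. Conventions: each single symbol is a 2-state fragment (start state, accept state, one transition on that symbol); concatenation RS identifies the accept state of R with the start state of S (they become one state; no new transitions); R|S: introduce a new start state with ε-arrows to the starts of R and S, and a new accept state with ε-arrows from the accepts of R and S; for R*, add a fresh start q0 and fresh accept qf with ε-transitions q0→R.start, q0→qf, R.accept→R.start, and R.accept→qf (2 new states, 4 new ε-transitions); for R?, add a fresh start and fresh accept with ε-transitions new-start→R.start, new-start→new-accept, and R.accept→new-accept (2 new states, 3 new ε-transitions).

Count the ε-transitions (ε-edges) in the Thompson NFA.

15

Per subexpression:
Each of the 8 symbol leaves contributes 0 ε-transitions.
  b|a — 4 ε-transitions
  aa — 0 ε-transitions
  (aa)* — 4 ε-transitions
  ab — 0 ε-transitions
  (ab)? — 3 ε-transitions
  (aa)*|(ab)? — 11 ε-transitions
  (b|a)((aa)*|(ab)?)bb — 15 ε-transitions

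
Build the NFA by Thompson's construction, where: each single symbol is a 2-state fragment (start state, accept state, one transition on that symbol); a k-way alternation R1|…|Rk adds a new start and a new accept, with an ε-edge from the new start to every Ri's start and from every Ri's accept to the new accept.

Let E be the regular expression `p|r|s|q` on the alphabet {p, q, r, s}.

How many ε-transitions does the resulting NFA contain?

Bottom-up over the parse tree:
Each of the 4 symbol leaves contributes 0 ε-transitions.
  p|r|s|q : 8 ε-transitions

8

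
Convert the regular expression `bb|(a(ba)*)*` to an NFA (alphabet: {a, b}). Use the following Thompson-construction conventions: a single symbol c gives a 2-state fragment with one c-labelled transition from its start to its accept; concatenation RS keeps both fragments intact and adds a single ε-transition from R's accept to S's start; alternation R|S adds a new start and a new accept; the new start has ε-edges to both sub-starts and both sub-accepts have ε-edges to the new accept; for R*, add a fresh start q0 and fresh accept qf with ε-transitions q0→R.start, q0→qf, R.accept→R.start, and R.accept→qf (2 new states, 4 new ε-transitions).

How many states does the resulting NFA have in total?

16

Recursing over subexpressions:
Each of the 5 symbol leaves contributes a 2-state fragment.
  bb — 4 states
  ba — 4 states
  (ba)* — 6 states
  a(ba)* — 8 states
  (a(ba)*)* — 10 states
  bb|(a(ba)*)* — 16 states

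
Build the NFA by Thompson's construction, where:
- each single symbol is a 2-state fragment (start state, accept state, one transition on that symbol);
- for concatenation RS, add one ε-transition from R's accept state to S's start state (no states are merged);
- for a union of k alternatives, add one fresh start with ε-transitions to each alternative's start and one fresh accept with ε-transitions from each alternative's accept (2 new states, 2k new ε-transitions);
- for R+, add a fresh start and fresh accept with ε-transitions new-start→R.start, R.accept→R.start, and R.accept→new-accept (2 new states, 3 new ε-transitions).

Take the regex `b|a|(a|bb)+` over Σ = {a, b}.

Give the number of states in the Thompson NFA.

Building bottom-up:
Each of the 5 symbol leaves contributes a 2-state fragment.
  bb → 4 states
  a|bb → 8 states
  (a|bb)+ → 10 states
  b|a|(a|bb)+ → 16 states

16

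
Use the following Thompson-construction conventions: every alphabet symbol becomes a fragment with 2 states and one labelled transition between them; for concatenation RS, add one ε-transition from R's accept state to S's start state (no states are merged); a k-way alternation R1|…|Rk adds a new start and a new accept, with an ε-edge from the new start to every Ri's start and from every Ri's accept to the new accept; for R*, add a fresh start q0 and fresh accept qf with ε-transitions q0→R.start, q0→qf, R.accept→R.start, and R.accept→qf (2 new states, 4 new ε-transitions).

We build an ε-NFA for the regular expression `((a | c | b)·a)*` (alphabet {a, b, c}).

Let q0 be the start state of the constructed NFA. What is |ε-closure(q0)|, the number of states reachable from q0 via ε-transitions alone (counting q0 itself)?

6

Work bottom-up. For each fragment F, track |ε-closure(F.start)| and whether F's accept lies in that closure (i.e. whether F accepts ε). A single-symbol fragment has closure size 1 and does not accept ε.
  a | c | b : new start ε-reaches every alternative's start; none of them accept ε, so the new accept is not reached: |closure| = 1 + 1 + 1 + 1 = 4
  (a | c | b)·a : |closure| equals the left operand's closure size = 4 (its accept is not ε-reachable, so the closure stops there)
  ((a | c | b)·a)* : the star's fresh start ε-reaches both the body's start and the fresh accept: |closure| = 2 + 4 = 6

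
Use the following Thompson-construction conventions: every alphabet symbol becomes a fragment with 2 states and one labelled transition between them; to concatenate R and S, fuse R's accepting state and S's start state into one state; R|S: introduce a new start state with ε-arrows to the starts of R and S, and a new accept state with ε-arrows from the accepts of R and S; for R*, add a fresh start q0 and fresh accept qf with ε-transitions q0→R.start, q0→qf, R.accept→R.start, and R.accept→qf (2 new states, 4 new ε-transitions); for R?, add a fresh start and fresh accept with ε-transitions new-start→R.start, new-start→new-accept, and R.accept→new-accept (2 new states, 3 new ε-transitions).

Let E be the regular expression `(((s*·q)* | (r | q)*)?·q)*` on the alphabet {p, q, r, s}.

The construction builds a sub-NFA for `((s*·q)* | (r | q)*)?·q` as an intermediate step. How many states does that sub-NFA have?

20

Fragment for `((s*·q)* | (r | q)*)?·q`:
Each of the 5 symbol leaves contributes a 2-state fragment.
  s* → 4 states
  s*·q → 5 states
  (s*·q)* → 7 states
  r | q → 6 states
  (r | q)* → 8 states
  (s*·q)* | (r | q)* → 17 states
  ((s*·q)* | (r | q)*)? → 19 states
  ((s*·q)* | (r | q)*)?·q → 20 states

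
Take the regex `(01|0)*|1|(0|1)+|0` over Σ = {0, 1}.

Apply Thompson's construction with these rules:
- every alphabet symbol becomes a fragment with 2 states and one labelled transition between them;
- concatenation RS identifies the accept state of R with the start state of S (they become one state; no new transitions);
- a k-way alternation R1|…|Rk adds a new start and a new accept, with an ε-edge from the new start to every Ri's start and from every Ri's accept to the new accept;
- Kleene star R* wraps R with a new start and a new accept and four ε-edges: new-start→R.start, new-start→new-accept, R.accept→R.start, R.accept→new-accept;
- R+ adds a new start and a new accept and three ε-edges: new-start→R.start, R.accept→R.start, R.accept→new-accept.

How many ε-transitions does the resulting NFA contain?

23

Recursing over subexpressions:
Each of the 7 symbol leaves contributes 0 ε-transitions.
  01 = 0 ε-transitions
  01|0 = 4 ε-transitions
  (01|0)* = 8 ε-transitions
  0|1 = 4 ε-transitions
  (0|1)+ = 7 ε-transitions
  (01|0)*|1|(0|1)+|0 = 23 ε-transitions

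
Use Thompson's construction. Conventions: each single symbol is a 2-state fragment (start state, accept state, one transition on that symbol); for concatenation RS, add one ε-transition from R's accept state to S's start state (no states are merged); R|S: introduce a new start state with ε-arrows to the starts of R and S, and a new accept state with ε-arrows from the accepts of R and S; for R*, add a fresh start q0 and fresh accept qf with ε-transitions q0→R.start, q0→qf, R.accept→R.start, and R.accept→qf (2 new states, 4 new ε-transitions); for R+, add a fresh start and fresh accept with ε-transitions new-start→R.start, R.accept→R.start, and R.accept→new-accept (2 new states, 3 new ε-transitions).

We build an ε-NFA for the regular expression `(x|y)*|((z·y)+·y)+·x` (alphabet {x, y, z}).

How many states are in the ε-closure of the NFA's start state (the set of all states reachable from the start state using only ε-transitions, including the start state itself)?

10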